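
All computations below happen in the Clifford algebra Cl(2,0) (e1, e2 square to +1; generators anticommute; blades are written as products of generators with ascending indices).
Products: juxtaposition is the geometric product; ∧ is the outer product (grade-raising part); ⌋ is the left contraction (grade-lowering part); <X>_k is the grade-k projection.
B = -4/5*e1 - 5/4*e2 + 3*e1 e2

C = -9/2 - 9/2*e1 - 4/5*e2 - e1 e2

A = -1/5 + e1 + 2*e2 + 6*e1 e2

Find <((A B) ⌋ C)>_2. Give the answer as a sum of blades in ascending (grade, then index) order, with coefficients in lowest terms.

step 1: -213/10 - 667/50*e1 + 161/20*e2 - 1/4*e1 e2
step 2: 14919/100 + 1039/10*e1 + 1519/50*e2 + 213/10*e1 e2
step 3: 213/10*e1 e2
Answer: 213/10*e1 e2


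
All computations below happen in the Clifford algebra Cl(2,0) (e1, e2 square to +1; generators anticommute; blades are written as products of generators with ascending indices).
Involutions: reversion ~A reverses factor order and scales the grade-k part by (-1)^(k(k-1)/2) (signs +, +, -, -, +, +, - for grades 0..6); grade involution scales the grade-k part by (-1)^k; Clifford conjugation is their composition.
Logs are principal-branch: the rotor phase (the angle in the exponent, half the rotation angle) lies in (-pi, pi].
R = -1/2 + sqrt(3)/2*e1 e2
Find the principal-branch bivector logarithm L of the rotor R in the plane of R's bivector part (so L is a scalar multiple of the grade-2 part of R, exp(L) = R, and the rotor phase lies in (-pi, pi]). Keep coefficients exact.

The scalar part of R is -1/2, and that scalar determines the rotor phase on the principal branch; recovering the unit plane as bivector-part over sine of the phase gives L = phase * plane.
Concretely: cos(phase) = -1/2 gives phase = ±2*pi/3, and since phase/sin(phase) is even the sign is immaterial: L = (phase/sin(phase)) * <R>_2 = (4*sqrt(3)*pi/9) * <R>_2.
Answer: 2*pi/3*e1 e2


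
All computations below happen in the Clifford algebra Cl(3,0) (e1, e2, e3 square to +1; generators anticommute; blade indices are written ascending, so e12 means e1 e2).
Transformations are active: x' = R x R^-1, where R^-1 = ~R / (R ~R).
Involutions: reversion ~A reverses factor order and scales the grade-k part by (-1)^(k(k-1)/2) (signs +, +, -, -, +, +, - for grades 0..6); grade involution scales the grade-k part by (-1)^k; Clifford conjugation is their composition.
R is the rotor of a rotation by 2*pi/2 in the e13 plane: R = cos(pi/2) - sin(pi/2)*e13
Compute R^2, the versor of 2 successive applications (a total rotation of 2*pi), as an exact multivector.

Half-angle bookkeeping: 2 applications in e13 add up to rotor phase 2*pi/2 = pi, so R^2 = cos(pi) - sin(pi)*e13.
cos(pi) = -1 and sin(pi) = 0, so R^2 = -1. The total rotation 2*pi is 1 full turn, so every vector returns to itself, yet the rotor is -1, on the OTHER sheet of the double cover (an odd number of 2*pi turns).
Answer: -1


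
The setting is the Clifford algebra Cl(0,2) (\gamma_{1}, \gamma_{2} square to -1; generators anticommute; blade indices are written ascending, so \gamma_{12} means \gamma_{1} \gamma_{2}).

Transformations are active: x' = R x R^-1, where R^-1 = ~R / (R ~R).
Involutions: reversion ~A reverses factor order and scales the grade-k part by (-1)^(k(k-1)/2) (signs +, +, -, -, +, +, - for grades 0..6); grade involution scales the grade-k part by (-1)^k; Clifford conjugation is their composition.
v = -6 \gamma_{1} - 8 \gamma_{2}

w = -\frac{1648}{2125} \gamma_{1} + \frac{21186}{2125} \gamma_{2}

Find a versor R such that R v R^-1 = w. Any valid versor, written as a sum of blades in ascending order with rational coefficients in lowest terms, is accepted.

Equal squares first: v^2 = w^2 = -100. Then v + w = -\frac{14398}{2125} \gamma_{1} + \frac{4186}{2125} \gamma_{2} is a versor taking v to w, provided it is invertible.
Answer: -\frac{14398}{2125} \gamma_{1} + \frac{4186}{2125} \gamma_{2}


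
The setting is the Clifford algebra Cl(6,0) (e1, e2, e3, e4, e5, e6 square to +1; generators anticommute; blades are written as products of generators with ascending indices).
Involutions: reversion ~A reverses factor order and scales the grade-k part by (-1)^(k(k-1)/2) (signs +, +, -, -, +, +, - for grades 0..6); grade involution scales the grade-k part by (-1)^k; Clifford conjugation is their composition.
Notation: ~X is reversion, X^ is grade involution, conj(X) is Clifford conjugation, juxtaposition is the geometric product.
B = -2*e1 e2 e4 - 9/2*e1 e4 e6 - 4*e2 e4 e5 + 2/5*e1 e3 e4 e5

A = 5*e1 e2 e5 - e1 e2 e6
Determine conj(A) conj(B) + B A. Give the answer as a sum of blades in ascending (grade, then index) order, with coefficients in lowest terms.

first term: -20*e1 e4 - 9/2*e2 e4 - 10*e4 e5 + 2*e4 e6 + 2*e2 e3 e4 - 4*e1 e4 e5 e6 + 45/2*e2 e4 e5 e6 + 2/5*e2 e3 e4 e5 e6
second term: 20*e1 e4 + 9/2*e2 e4 + 10*e4 e5 - 2*e4 e6 + 2*e2 e3 e4 - 4*e1 e4 e5 e6 + 45/2*e2 e4 e5 e6 - 2/5*e2 e3 e4 e5 e6
Answer: 4*e2 e3 e4 - 8*e1 e4 e5 e6 + 45*e2 e4 e5 e6


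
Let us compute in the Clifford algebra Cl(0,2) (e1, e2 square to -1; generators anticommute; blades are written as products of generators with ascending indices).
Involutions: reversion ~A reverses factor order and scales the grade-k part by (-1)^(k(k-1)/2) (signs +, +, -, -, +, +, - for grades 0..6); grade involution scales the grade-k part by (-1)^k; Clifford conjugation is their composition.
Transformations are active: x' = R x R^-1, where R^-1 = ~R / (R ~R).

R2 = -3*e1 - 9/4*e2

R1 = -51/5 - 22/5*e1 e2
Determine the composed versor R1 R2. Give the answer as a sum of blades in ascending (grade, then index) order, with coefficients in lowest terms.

Distribute over the terms of R1 (each basis-blade product reordered to ascending indices, repeated generators contracted through their squares):
(-51/5) R2 = 153/5*e1 + 459/20*e2
(-22/5*e1 e2) R2 = -99/10*e1 + 66/5*e2
Summing the partial products and collecting blades:
Answer: 207/10*e1 + 723/20*e2


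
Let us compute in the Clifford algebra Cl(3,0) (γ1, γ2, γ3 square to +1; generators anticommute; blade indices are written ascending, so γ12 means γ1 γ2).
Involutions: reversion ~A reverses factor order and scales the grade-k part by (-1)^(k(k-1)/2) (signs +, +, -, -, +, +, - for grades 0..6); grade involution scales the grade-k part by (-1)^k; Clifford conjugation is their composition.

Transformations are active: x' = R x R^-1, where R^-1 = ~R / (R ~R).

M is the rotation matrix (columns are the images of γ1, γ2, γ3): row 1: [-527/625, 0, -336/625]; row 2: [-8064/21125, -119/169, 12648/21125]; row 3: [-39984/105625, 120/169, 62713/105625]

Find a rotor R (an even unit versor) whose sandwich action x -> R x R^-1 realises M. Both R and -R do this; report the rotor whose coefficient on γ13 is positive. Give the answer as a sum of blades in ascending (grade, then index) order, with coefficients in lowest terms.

Method: write R = a + b12*γ12 + b13*γ13 + b23*γ23 with a^2 + b12^2 + b13^2 + b23^2 = 1 (so R^-1 = ~R). Expanding the columns R e_j ~R gives tr M = 4a^2 - 1 and, from the antisymmetric part, M21 - M12 = -4a*b12, M13 - M31 = 4a*b13, M32 - M23 = -4a*b23.
Here tr M = -4029/4225, so a^2 = (1 + tr M)/4 = 49/4225 and a = ±7/65. Taking a = 7/65: M21 - M12 = -8064/21125, M13 - M31 = -672/4225, M32 - M23 = 2352/21125, giving b12 = 288/325, b13 = -24/65, b23 = -84/325, i.e. R = 7/65 + 288/325*γ12 - 24/65*γ13 - 84/325*γ23.
Its γ13 coefficient is negative, so report the other preimage -R.
Answer: -7/65 - 288/325*γ12 + 24/65*γ13 + 84/325*γ23. Key observation: the double cover Spin(3) -> SO(3) sends R and -R to the same matrix (trace -4029/4225 here), so the stated sign of the γ13 coefficient is what selects one sheet.


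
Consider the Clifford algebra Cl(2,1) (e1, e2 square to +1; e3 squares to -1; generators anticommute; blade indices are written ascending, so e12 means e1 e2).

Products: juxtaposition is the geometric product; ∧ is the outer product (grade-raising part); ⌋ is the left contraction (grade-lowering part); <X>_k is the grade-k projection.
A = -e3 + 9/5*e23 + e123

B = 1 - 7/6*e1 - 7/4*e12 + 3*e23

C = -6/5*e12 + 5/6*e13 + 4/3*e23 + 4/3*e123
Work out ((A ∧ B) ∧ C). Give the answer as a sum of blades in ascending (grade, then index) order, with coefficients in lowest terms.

step 1: -e3 - 7/6*e13 + 9/5*e23 + 13/20*e123
step 2: 6/5*e123
Answer: 6/5*e123


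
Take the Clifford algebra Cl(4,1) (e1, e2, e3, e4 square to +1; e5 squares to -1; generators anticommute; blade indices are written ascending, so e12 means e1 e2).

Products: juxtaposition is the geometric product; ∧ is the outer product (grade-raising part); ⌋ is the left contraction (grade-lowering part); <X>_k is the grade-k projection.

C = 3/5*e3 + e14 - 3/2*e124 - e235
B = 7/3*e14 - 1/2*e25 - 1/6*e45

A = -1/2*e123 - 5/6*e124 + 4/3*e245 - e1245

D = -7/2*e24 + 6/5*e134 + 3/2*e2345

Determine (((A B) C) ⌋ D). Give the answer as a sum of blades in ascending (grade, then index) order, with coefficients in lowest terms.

step 1: -13/6*e2 + 2/3*e4 + 1/6*e12 - 1/2*e14 - 7/3*e25 + 13/4*e125 - 1/4*e135 - 5/12*e145 - 7/6*e234 + 1/12*e12345
step 2: 1/2 - 2/3*e1 + 3/4*e2 - 7/3*e3 + 1/4*e4 + 5/12*e5 - 3/4*e12 + 3/2*e13 - 10/3*e14 + 3/20*e15 - 13/10*e23 + 8/15*e24 - 5/8*e25 - 2/5*e34 + 49/24*e35 - 145/24*e45 + 19/15*e123 + 13/6*e124 + 3/10*e134 - 1/6*e135 + 7/2*e145 + 79/60*e235 - 13/4*e245 + 1/4*e345 - 5/12*e1234 - 39/20*e1235 + 143/60*e1245 - 1/4*e1345 - 25/24*e2345 + 1/2*e12345
step 3: 3683/1200 + 12/25*e1 + 1/2*e2 - 71/8*e3 - 32/5*e4 + 3/10*e13 + 14/5*e14 - 145/16*e23 - 77/16*e24 + 3/5*e25 - 139/80*e34 + 4/5*e35 + 39/20*e45 + 3/5*e134 + 5/8*e234 + 3/8*e235 + 7/2*e245 + 9/8*e345 + 3/4*e2345
Answer: 3683/1200 + 12/25*e1 + 1/2*e2 - 71/8*e3 - 32/5*e4 + 3/10*e13 + 14/5*e14 - 145/16*e23 - 77/16*e24 + 3/5*e25 - 139/80*e34 + 4/5*e35 + 39/20*e45 + 3/5*e134 + 5/8*e234 + 3/8*e235 + 7/2*e245 + 9/8*e345 + 3/4*e2345


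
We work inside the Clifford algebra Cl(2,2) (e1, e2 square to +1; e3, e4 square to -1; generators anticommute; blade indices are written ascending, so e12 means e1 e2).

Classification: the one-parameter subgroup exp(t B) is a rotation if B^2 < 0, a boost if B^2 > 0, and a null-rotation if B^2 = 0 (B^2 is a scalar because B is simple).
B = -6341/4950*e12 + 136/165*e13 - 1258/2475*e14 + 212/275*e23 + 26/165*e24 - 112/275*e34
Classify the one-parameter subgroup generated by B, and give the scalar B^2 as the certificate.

B^2 term by term: the squares give (-6341/4950)^2*(e12)^2 + (136/165)^2*(e13)^2 + (-1258/2475)^2*(e14)^2 + (212/275)^2*(e23)^2 + (26/165)^2*(e24)^2 + (-112/275)^2*(e34)^2 = 40208281/24502500*(-1) + 18496/27225*(+1) + 1582564/6125625*(+1) + 44944/75625*(+1) + 676/27225*(+1) + 12544/75625*(-1) = -1/4 (each basis 2-blade squares to minus the product of its generators' squares); cross terms between blades sharing an index anticommute and cancel; the commuting (index-disjoint) pairs give grade-4 terms 2*c*c'*(blade product), which cancel blade by blade — e1234: 710192/680625 - 7072/27225 - 533392/680625 = 0 — confirming B is simple. So B^2 = -1/4.
Answer: rotation, certificate B^2 = -1/4. One invariant decides it: the square -1/4 survives every conjugation, and its sign is exactly the classification.


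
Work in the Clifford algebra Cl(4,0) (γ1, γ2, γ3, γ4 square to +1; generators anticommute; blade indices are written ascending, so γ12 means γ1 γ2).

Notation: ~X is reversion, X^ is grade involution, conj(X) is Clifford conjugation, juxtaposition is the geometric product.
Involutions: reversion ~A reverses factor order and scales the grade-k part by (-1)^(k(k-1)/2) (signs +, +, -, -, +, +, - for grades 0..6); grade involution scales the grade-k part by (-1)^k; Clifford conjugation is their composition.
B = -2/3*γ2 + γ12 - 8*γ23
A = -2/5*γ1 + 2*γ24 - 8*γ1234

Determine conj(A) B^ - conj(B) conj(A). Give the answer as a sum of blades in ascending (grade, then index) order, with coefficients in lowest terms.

first term: 2/5*γ2 + 4/3*γ4 + 4/15*γ12 - 62*γ14 + 24*γ34 - 16/5*γ123 - 16/3*γ134
second term: 2/5*γ2 - 4/3*γ4 - 4/15*γ12 + 66*γ14 + 8*γ34 + 16/5*γ123 + 16/3*γ134
Answer: 8/3*γ4 + 8/15*γ12 - 128*γ14 + 16*γ34 - 32/5*γ123 - 32/3*γ134


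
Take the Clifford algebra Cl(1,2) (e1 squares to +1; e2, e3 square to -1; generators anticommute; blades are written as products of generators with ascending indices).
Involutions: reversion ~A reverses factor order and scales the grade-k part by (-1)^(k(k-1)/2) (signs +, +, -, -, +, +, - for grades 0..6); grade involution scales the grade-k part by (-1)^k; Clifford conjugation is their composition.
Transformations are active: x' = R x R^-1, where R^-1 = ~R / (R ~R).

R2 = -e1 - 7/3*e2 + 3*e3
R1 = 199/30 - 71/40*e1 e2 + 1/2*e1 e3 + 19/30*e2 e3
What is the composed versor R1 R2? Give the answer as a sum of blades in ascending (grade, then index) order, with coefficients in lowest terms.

Distribute over the terms of R2 (each basis-blade product reordered to ascending indices, repeated generators contracted through their squares):
R1 (-e1) = -199/30*e1 - 71/40*e2 + 1/2*e3 - 19/30*e1 e2 e3
R1 (-7/3*e2) = -497/120*e1 - 1393/90*e2 - 133/90*e3 + 7/6*e1 e2 e3
R1 (3*e3) = -3/2*e1 - 19/10*e2 + 199/10*e3 - 213/40*e1 e2 e3
Summing the partial products and collecting blades:
Answer: -491/40*e1 - 1379/72*e2 + 1703/90*e3 - 115/24*e1 e2 e3


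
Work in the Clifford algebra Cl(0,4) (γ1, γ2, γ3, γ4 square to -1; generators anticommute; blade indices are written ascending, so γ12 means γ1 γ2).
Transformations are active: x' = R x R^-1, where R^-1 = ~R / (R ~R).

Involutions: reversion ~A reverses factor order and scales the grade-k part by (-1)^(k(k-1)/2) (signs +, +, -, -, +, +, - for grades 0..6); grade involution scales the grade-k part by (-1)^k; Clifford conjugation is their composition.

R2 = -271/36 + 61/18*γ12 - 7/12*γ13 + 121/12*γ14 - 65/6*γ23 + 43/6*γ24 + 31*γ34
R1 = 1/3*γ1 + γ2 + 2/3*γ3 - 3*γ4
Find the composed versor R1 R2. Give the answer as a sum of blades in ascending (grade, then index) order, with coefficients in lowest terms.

Distribute over the terms of R1 (each basis-blade product reordered to ascending indices, repeated generators contracted through their squares):
(1/3*γ1) R2 = -271/108*γ1 - 61/54*γ2 + 7/36*γ3 - 121/36*γ4 - 65/18*γ123 + 43/18*γ124 + 31/3*γ134
(γ2) R2 = 61/18*γ1 - 271/36*γ2 + 65/6*γ3 - 43/6*γ4 + 7/12*γ123 - 121/12*γ124 + 31*γ234
(2/3*γ3) R2 = -7/18*γ1 - 65/9*γ2 - 271/54*γ3 - 62/3*γ4 + 61/27*γ123 - 121/18*γ134 - 43/9*γ234
(-3*γ4) R2 = -121/4*γ1 - 43/2*γ2 - 93*γ3 + 271/12*γ4 - 61/6*γ124 + 7/4*γ134 + 65/2*γ234
Summing the partial products and collecting blades:
Answer: -1607/54*γ1 - 4037/108*γ2 - 9395/108*γ3 - 155/18*γ4 - 83/108*γ123 - 643/36*γ124 + 193/36*γ134 + 1057/18*γ234


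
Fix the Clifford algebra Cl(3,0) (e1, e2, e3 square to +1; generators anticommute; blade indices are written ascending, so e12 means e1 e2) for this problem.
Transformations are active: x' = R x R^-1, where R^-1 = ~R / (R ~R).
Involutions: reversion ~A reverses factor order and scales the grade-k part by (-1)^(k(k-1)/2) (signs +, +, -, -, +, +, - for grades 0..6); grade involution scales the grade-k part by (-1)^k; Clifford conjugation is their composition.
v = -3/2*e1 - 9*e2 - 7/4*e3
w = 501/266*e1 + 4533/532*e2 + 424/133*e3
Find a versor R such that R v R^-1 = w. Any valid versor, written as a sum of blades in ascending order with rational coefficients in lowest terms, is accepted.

Since q(v) = q(w) = 1381/16, the sum R = v + w = 51/133*e1 - 255/532*e2 + 765/532*e3 does the job whenever invertible.
Answer: 51/133*e1 - 255/532*e2 + 765/532*e3


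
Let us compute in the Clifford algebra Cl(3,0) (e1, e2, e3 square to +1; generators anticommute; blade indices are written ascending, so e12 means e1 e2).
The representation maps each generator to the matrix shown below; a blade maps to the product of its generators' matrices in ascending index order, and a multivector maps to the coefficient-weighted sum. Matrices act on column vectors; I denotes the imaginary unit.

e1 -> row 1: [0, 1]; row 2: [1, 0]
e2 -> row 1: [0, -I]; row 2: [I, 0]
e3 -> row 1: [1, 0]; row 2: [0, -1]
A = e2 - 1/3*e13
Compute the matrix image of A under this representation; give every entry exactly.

Bivector images (products of the table entries): rho(e13) = rho(e1)rho(e3) = row 1: [0, -1]; row 2: [1, 0].
M = (1)*rho(e2) + (-1/3)*rho(e13), summed entrywise:
Answer: row 1: [0, 1/3 - I]; row 2: [-1/3 + I, 0]


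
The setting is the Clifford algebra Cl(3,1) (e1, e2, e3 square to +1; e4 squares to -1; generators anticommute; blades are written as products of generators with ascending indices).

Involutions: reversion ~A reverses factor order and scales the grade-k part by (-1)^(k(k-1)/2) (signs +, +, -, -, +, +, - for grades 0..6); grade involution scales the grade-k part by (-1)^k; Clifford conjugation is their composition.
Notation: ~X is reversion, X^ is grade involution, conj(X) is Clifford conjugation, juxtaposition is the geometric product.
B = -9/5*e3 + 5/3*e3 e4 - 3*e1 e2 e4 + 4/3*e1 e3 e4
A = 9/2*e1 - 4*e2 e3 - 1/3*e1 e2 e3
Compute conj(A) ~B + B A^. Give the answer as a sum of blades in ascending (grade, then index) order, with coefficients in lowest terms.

first term: -36/5*e2 + 3/5*e1 e2 + 81/10*e1 e3 - 355/18*e2 e4 + 7*e3 e4 - 43/9*e1 e2 e4 - 9/2*e1 e3 e4
second term: -36/5*e2 - 3/5*e1 e2 - 81/10*e1 e3 + 355/18*e2 e4 - 7*e3 e4 + 43/9*e1 e2 e4 + 9/2*e1 e3 e4
Answer: -72/5*e2


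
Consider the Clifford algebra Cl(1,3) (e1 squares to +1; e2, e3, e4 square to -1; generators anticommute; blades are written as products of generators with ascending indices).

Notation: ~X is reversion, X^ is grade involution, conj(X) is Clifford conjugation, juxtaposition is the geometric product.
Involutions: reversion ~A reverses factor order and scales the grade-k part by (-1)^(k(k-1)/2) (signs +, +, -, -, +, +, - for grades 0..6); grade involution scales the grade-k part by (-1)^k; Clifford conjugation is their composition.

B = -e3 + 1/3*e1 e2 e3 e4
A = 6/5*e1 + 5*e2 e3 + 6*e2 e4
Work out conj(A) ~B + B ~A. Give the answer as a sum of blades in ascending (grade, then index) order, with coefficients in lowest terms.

first term: -5*e2 - 4/5*e1 e3 + 5/3*e1 e4 - 32/5*e2 e3 e4
second term: 5*e2 - 4/5*e1 e3 + 5/3*e1 e4 - 32/5*e2 e3 e4
Answer: -8/5*e1 e3 + 10/3*e1 e4 - 64/5*e2 e3 e4


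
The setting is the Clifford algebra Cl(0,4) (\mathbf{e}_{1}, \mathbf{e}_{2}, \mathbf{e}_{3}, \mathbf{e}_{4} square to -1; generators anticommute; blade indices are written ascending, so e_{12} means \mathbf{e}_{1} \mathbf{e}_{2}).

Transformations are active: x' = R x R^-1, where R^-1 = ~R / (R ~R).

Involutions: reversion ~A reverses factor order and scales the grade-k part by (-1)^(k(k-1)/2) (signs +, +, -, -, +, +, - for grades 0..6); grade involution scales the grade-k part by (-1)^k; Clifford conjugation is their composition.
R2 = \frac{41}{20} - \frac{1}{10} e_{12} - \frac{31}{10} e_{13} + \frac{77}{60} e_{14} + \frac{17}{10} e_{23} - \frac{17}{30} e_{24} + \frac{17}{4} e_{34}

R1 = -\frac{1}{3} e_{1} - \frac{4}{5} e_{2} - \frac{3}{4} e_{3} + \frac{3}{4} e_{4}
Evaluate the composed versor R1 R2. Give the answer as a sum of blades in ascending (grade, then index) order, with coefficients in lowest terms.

Distribute over the terms of R1 (each basis-blade product reordered to ascending indices, repeated generators contracted through their squares):
(-\frac{1}{3} e_{1}) R2 = -\frac{41}{60} e_{1} - \frac{1}{30} e_{2} - \frac{31}{30} e_{3} + \frac{77}{180} e_{4} - \frac{17}{30} e_{123} + \frac{17}{90} e_{124} - \frac{17}{12} e_{134}
(-\frac{4}{5} e_{2}) R2 = \frac{2}{25} e_{1} - \frac{41}{25} e_{2} + \frac{34}{25} e_{3} - \frac{34}{75} e_{4} - \frac{62}{25} e_{123} + \frac{77}{75} e_{124} - \frac{17}{5} e_{234}
(-\frac{3}{4} e_{3}) R2 = \frac{93}{40} e_{1} - \frac{51}{40} e_{2} - \frac{123}{80} e_{3} + \frac{51}{16} e_{4} + \frac{3}{40} e_{123} + \frac{77}{80} e_{134} - \frac{17}{40} e_{234}
(\frac{3}{4} e_{4}) R2 = \frac{77}{80} e_{1} - \frac{17}{40} e_{2} + \frac{51}{16} e_{3} + \frac{123}{80} e_{4} - \frac{3}{40} e_{124} - \frac{93}{40} e_{134} + \frac{51}{40} e_{234}
Summing the partial products and collecting blades:
Answer: \frac{3221}{1200} e_{1} - \frac{253}{75} e_{2} + \frac{593}{300} e_{3} + \frac{8459}{1800} e_{4} - \frac{1783}{600} e_{123} + \frac{2053}{1800} e_{124} - \frac{667}{240} e_{134} - \frac{51}{20} e_{234}


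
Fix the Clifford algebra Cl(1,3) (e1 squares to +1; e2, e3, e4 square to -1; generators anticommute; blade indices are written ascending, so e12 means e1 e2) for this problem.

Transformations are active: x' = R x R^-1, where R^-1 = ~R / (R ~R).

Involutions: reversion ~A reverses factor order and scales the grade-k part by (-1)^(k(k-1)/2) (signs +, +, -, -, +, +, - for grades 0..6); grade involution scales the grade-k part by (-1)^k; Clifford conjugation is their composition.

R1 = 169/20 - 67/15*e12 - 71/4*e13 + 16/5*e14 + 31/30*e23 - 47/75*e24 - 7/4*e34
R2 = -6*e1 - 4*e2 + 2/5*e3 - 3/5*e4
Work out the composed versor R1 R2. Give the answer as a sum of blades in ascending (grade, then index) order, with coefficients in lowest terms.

Distribute over the terms of R2 (each basis-blade product reordered to ascending indices, repeated generators contracted through their squares):
R1 (-6*e1) = -507/10*e1 - 134/5*e2 - 213/2*e3 + 96/5*e4 - 31/5*e123 + 94/25*e124 + 21/2*e134
R1 (-4*e2) = -268/15*e1 - 169/5*e2 - 62/15*e3 + 188/75*e4 - 71*e123 + 64/5*e124 + 7*e234
R1 (2/5*e3) = 71/10*e1 - 31/75*e2 + 169/50*e3 - 7/10*e4 - 134/75*e123 - 32/25*e134 + 94/375*e234
R1 (-3/5*e4) = 48/25*e1 - 47/125*e2 - 21/20*e3 - 507/100*e4 + 67/25*e124 + 213/20*e134 - 31/50*e234
Summing the partial products and collecting blades:
Answer: -4466/75*e1 - 23021/375*e2 - 32491/300*e3 + 4781/300*e4 - 5924/75*e123 + 481/25*e124 + 1987/100*e134 + 4973/750*e234


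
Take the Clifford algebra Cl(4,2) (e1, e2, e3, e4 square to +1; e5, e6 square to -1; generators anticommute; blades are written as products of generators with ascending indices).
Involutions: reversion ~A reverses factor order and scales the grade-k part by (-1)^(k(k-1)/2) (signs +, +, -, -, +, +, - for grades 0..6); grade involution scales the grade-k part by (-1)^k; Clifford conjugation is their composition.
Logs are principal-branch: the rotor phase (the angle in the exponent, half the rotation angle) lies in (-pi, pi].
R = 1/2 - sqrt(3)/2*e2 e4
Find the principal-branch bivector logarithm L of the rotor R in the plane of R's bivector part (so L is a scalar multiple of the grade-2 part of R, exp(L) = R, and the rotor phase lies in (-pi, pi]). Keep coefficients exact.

The scalar part of R is 1/2, which fixes the principal-branch rotor phase; the unit plane is then the bivector part divided by the sine of that phase, and L is that plane scaled by the phase.
Concretely: cos(phase) = 1/2 gives phase = ±pi/3, and since phase/sin(phase) is even the sign is immaterial: L = (phase/sin(phase)) * <R>_2 = (2*sqrt(3)*pi/9) * <R>_2.
Answer: -pi/3*e2 e4


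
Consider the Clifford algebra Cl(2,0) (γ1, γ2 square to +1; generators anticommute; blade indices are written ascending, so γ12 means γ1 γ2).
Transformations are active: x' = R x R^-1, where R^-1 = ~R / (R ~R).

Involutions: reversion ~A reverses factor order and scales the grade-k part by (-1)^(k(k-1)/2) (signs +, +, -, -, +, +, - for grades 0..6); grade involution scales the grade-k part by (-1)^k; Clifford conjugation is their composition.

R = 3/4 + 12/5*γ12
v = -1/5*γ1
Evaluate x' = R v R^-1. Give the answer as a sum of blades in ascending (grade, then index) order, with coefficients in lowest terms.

~R = 3/4 - 12/5*γ12, and R ~R = 2529/400, so R^-1 = ~R / (2529/400).
R v = -3/20*γ1 + 12/25*γ2
Answer: 231/1405*γ1 + 32/281*γ2


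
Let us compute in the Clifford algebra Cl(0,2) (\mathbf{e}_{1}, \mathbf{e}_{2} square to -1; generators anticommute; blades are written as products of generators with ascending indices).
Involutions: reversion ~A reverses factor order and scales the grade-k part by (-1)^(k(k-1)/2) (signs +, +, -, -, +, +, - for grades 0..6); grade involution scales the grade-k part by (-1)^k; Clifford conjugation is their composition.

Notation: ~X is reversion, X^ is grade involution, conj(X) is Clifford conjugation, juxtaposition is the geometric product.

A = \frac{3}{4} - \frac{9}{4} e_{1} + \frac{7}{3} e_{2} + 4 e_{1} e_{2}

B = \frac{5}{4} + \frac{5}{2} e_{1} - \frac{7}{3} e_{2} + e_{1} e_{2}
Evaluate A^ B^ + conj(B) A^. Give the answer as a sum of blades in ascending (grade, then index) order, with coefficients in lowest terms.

first term: \frac{1153}{144} - \frac{515}{48} e_{1} - \frac{161}{12} e_{2} + \frac{31}{6} e_{1} e_{2}
second term: \frac{2305}{144} + \frac{127}{16} e_{1} + \frac{79}{12} e_{2} + \frac{29}{6} e_{1} e_{2}
Answer: \frac{1729}{72} - \frac{67}{24} e_{1} - \frac{41}{6} e_{2} + 10 e_{1} e_{2}


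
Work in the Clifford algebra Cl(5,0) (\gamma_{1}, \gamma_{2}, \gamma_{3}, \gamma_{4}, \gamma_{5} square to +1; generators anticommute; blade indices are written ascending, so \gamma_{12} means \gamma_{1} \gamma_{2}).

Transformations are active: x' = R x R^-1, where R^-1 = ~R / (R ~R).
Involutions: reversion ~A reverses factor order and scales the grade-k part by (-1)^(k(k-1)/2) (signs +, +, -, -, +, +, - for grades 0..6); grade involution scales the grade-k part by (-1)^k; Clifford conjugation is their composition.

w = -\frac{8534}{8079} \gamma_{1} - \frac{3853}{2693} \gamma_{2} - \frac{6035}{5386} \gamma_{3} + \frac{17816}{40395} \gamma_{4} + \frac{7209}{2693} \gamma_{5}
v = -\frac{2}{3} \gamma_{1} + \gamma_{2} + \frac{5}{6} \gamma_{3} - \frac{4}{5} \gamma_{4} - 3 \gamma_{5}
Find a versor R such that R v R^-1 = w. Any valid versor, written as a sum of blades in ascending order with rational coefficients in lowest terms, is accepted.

The midline construction: v and w both square to \frac{10601}{900}, so reflecting in their sum -\frac{4640}{2693} \gamma_{1} - \frac{1160}{2693} \gamma_{2} - \frac{2320}{8079} \gamma_{3} - \frac{2900}{8079} \gamma_{4} - \frac{870}{2693} \gamma_{5} exchanges them.
Answer: -\frac{4640}{2693} \gamma_{1} - \frac{1160}{2693} \gamma_{2} - \frac{2320}{8079} \gamma_{3} - \frac{2900}{8079} \gamma_{4} - \frac{870}{2693} \gamma_{5}


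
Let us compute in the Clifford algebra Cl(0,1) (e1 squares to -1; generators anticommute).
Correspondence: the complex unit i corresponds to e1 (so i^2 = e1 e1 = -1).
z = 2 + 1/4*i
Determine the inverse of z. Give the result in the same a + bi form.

In blades: z = 2 + 1/4*e1.
With qbar = 2 - 1/4*e1 (scalar fixed, mapped units negated), z qbar = 65/16 (the sum of squared coefficients), so z^-1 = qbar / (65/16) = 32/65 - 4/65*e1; translating back:
Answer: 32/65 - 4/65*i


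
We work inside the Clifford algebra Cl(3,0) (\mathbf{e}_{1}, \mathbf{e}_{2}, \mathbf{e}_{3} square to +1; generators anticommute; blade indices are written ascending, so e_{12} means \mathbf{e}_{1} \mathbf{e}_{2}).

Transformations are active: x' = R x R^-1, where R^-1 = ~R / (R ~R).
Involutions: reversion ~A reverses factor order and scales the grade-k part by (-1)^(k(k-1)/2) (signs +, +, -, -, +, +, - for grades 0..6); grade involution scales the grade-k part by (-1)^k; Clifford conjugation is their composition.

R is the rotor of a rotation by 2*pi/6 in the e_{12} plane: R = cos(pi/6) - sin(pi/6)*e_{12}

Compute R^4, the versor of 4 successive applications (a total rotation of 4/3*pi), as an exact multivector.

Half-angle bookkeeping: 4 applications in e_{12} add up to rotor phase 4*pi/6 = \frac{2 \pi}{3}, so R^4 = cos(\frac{2 \pi}{3}) - sin(\frac{2 \pi}{3})*e_{12}.
cos(\frac{2 \pi}{3}) = - \frac{1}{2} and sin(\frac{2 \pi}{3}) = \frac{\sqrt{3}}{2}, so R^4 = -\frac{1}{2} - \frac{\sqrt{3}}{2} e_{12}. The net rotation is 4/3*pi; the rotor keeps the half-angle phase exactly.
Answer: -\frac{1}{2} - \frac{\sqrt{3}}{2} e_{12}


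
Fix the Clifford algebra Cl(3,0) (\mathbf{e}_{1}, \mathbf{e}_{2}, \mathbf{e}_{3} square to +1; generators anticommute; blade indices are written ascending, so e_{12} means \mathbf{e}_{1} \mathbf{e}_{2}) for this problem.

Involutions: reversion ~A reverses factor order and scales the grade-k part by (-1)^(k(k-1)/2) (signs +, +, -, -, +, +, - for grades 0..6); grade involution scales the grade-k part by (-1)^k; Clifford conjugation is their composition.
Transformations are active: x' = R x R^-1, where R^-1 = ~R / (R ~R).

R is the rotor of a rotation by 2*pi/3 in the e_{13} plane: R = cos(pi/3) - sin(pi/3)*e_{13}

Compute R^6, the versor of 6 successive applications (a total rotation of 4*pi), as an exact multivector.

Because a rotor carries half the rotation angle, composing 6 copies of this e_{13}-plane rotor multiplies the phase: 6*(pi/3) = 2 \pi, hence R^6 = cos(2 \pi) - sin(2 \pi)*e_{13}.
cos(2 \pi) = 1 and sin(2 \pi) = 0, so R^6 = 1. The total rotation 4*pi is 2 full turns, so every vector returns to itself, yet the rotor is +1, back on the identity sheet (an even number of 2*pi turns).
Answer: 1


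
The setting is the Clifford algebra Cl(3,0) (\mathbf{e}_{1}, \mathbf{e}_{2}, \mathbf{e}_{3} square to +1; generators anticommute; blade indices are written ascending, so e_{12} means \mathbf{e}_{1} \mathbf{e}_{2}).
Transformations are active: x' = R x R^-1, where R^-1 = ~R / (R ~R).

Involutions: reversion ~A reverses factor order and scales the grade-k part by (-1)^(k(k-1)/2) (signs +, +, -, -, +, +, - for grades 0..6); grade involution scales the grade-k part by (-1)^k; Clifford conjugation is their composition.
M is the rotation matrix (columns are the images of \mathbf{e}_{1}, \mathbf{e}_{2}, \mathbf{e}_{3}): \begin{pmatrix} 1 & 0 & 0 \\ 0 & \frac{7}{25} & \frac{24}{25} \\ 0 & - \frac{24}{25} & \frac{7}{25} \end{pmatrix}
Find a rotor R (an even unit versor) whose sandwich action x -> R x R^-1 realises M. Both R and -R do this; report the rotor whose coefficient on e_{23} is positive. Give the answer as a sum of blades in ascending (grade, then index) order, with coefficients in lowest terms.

Method: write R = a + b12*e_{12} + b13*e_{13} + b23*e_{23} with a^2 + b12^2 + b13^2 + b23^2 = 1 (so R^-1 = ~R). Expanding the columns R e_j ~R gives tr M = 4a^2 - 1 and, from the antisymmetric part, M21 - M12 = -4a*b12, M13 - M31 = 4a*b13, M32 - M23 = -4a*b23.
Here tr M = \frac{39}{25}, so a^2 = (1 + tr M)/4 = \frac{16}{25} and a = ±\frac{4}{5}. Taking a = \frac{4}{5}: M21 - M12 = 0, M13 - M31 = 0, M32 - M23 = -\frac{48}{25}, giving b12 = 0, b13 = 0, b23 = \frac{3}{5}, i.e. R = \frac{4}{5} + \frac{3}{5} e_{23}.
Its e_{23} coefficient is already positive.
Answer: \frac{4}{5} + \frac{3}{5} e_{23}. Why the constraint matters: R and -R act identically through the sandwich — M has trace \frac{39}{25} either way — so only the sign condition on e_{23} picks one of the two preimages.


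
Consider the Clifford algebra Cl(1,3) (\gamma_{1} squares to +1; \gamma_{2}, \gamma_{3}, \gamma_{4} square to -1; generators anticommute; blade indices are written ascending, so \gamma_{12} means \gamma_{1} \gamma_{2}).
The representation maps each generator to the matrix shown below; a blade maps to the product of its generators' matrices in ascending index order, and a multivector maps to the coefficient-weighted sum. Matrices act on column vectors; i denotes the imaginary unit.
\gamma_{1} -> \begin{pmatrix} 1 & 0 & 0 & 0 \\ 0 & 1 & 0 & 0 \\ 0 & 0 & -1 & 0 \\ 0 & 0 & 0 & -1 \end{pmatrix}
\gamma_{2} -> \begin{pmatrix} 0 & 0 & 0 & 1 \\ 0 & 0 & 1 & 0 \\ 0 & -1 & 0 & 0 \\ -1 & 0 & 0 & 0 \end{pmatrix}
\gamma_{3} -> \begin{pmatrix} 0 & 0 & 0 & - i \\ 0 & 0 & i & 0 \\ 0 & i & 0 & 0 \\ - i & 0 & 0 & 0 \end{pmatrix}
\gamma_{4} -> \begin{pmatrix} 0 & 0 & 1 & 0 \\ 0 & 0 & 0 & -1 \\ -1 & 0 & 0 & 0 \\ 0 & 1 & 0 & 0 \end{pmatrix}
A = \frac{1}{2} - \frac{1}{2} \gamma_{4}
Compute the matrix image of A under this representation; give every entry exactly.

M = (\frac{1}{2})*1 + (-\frac{1}{2})*rho(\gamma_{4}), summed entrywise (1 is the identity matrix):
Answer: \begin{pmatrix} \frac{1}{2} & 0 & - \frac{1}{2} & 0 \\ 0 & \frac{1}{2} & 0 & \frac{1}{2} \\ \frac{1}{2} & 0 & \frac{1}{2} & 0 \\ 0 & - \frac{1}{2} & 0 & \frac{1}{2} \end{pmatrix}


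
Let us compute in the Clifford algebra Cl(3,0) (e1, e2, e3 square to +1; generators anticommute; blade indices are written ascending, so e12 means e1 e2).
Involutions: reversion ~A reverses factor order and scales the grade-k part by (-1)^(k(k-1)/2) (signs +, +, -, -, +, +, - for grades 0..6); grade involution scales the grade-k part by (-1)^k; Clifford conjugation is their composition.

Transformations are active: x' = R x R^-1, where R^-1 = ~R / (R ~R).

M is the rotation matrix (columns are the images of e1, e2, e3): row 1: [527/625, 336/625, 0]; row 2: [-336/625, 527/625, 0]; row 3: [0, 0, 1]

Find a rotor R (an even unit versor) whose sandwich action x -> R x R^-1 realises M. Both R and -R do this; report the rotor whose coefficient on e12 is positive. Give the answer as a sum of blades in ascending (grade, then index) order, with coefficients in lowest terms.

Method: write R = a + b12*e12 + b13*e13 + b23*e23 with a^2 + b12^2 + b13^2 + b23^2 = 1 (so R^-1 = ~R). Expanding the columns R e_j ~R gives tr M = 4a^2 - 1 and, from the antisymmetric part, M21 - M12 = -4a*b12, M13 - M31 = 4a*b13, M32 - M23 = -4a*b23.
Here tr M = 1679/625, so a^2 = (1 + tr M)/4 = 576/625 and a = ±24/25. Taking a = 24/25: M21 - M12 = -672/625, M13 - M31 = 0, M32 - M23 = 0, giving b12 = 7/25, b13 = 0, b23 = 0, i.e. R = 24/25 + 7/25*e12.
Its e12 coefficient is already positive.
Answer: 24/25 + 7/25*e12. Key observation: the double cover Spin(3) -> SO(3) sends R and -R to the same matrix (trace 1679/625 here), so the stated sign of the e12 coefficient is what selects one sheet.


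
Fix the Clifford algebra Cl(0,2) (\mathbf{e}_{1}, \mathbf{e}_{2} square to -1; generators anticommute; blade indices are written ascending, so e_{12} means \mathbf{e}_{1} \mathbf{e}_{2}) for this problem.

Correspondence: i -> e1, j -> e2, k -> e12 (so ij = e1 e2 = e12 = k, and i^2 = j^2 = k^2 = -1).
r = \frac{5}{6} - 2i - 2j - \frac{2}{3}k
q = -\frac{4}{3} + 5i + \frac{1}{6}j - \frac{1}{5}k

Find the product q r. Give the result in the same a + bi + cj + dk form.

In blades: q = -\frac{4}{3} + 5 e_{1} + \frac{1}{6} e_{2} - \frac{1}{5} e_{12}, r = \frac{5}{6} - 2 e_{1} - 2 e_{2} - \frac{2}{3} e_{12}.
Distribute q over r term by term (generator squares from the signature, products reordered to ascending indices): (-\frac{4}{3})*r = -\frac{10}{9} + \frac{8}{3} e_{1} + \frac{8}{3} e_{2} + \frac{8}{9} e_{12}; (5 e_{1})*r = 10 + \frac{25}{6} e_{1} + \frac{10}{3} e_{2} - 10 e_{12}; (\frac{1}{6} e_{2})*r = \frac{1}{3} - \frac{1}{9} e_{1} + \frac{5}{36} e_{2} + \frac{1}{3} e_{12}; (-\frac{1}{5} e_{12})*r = -\frac{2}{15} - \frac{2}{5} e_{1} + \frac{2}{5} e_{2} - \frac{1}{6} e_{12}.
Sum: \frac{409}{45} + \frac{569}{90} e_{1} + \frac{1177}{180} e_{2} - \frac{161}{18} e_{12}; translating back through the correspondence:
Answer: \frac{409}{45} + \frac{569}{90}i + \frac{1177}{180}j - \frac{161}{18}k


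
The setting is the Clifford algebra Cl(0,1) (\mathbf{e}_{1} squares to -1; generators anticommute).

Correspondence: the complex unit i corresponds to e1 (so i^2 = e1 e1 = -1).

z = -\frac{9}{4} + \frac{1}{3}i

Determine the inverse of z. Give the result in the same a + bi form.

In blades: z = -\frac{9}{4} + \frac{1}{3} e_{1}.
With qbar = -\frac{9}{4} - \frac{1}{3} e_{1} (scalar fixed, mapped units negated), z qbar = \frac{745}{144} (the sum of squared coefficients), so z^-1 = qbar / (\frac{745}{144}) = -\frac{324}{745} - \frac{48}{745} e_{1}; translating back:
Answer: -\frac{324}{745} - \frac{48}{745}i


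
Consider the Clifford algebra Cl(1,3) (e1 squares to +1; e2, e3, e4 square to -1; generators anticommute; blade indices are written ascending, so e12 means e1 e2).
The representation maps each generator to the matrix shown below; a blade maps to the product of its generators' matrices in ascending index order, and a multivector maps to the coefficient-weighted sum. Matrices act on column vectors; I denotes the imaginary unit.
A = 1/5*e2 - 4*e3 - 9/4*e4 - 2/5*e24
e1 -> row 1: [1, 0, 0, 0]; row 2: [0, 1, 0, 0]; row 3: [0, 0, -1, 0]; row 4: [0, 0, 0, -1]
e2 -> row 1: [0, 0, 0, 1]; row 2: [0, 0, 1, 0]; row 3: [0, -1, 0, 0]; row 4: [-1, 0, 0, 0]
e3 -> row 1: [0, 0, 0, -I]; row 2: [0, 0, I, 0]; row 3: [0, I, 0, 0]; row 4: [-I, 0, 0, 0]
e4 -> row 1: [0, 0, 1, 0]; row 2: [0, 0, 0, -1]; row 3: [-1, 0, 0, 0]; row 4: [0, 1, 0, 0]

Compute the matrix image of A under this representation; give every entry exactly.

Bivector images (products of the table entries): rho(e24) = rho(e2)rho(e4) = row 1: [0, 1, 0, 0]; row 2: [-1, 0, 0, 0]; row 3: [0, 0, 0, 1]; row 4: [0, 0, -1, 0].
M = (1/5)*rho(e2) + (-4)*rho(e3) + (-9/4)*rho(e4) + (-2/5)*rho(e24), summed entrywise:
Answer: row 1: [0, -2/5, -9/4, 1/5 + 4*I]; row 2: [2/5, 0, 1/5 - 4*I, 9/4]; row 3: [9/4, -1/5 - 4*I, 0, -2/5]; row 4: [-1/5 + 4*I, -9/4, 2/5, 0]


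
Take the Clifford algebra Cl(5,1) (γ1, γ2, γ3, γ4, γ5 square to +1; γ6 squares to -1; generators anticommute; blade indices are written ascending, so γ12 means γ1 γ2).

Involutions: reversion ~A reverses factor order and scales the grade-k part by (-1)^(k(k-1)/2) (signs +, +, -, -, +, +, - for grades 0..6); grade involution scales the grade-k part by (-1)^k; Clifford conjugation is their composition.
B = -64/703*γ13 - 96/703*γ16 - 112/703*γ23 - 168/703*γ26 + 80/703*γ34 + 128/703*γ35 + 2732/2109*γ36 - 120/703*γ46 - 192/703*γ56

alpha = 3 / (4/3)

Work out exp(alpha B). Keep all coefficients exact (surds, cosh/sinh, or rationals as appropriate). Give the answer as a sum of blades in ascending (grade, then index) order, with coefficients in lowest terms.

B^2 term by term: the squares give (-64/703)^2*(γ13)^2 + (-96/703)^2*(γ16)^2 + (-112/703)^2*(γ23)^2 + (-168/703)^2*(γ26)^2 + (80/703)^2*(γ34)^2 + (128/703)^2*(γ35)^2 + (2732/2109)^2*(γ36)^2 + (-120/703)^2*(γ46)^2 + (-192/703)^2*(γ56)^2 = 4096/494209*(-1) + 9216/494209*(+1) + 12544/494209*(-1) + 28224/494209*(+1) + 6400/494209*(-1) + 16384/494209*(-1) + 7463824/4447881*(+1) + 14400/494209*(+1) + 36864/494209*(+1) = 16/9 (each basis 2-blade squares to minus the product of its generators' squares); cross terms between blades sharing an index anticommute and cancel; the commuting (index-disjoint) pairs give grade-4 terms 2*c*c'*(blade product), which cancel blade by blade — γ1236: -21504/494209 + 21504/494209 = 0; γ1346: 15360/494209 - 15360/494209 = 0; γ1356: 24576/494209 - 24576/494209 = 0; γ2346: 26880/494209 - 26880/494209 = 0; γ2356: 43008/494209 - 43008/494209 = 0; γ3456: -30720/494209 + 30720/494209 = 0 — confirming B is simple. So B^2 = 16/9.
B^2 = 16/9 — since the square is positive, the closed form is hyperbolic: l = 4/3, alpha*l = 3, so exp(alpha B) = cosh(3) + (sinh(3)/(4/3))*B = cosh(3) + (3*sinh(3)/4)*B.
Answer: cosh(3) - 48*sinh(3)/703*γ13 - 72*sinh(3)/703*γ16 - 84*sinh(3)/703*γ23 - 126*sinh(3)/703*γ26 + 60*sinh(3)/703*γ34 + 96*sinh(3)/703*γ35 + 683*sinh(3)/703*γ36 - 90*sinh(3)/703*γ46 - 144*sinh(3)/703*γ56


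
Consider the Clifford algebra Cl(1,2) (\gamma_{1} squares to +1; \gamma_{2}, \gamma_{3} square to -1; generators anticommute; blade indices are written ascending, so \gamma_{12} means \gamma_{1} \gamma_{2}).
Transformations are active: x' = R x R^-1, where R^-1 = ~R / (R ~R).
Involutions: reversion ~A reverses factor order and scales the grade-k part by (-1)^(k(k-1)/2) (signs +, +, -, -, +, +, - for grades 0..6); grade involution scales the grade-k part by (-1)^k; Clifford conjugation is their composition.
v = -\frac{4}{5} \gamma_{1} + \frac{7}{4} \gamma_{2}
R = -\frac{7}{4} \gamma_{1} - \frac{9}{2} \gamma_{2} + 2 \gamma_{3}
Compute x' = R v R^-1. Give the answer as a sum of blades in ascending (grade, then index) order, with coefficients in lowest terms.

~R = -\frac{7}{4} \gamma_{1} - \frac{9}{2} \gamma_{2} + 2 \gamma_{3}, and R ~R = -\frac{339}{16}, so R^-1 = ~R / (-\frac{339}{16}).
R v = \frac{371}{40} - \frac{533}{80} \gamma_{12} + \frac{8}{5} \gamma_{13} - \frac{7}{2} \gamma_{23}
Answer: \frac{3953}{1695} \gamma_{1} + \frac{4949}{2260} \gamma_{2} - \frac{2968}{1695} \gamma_{3}


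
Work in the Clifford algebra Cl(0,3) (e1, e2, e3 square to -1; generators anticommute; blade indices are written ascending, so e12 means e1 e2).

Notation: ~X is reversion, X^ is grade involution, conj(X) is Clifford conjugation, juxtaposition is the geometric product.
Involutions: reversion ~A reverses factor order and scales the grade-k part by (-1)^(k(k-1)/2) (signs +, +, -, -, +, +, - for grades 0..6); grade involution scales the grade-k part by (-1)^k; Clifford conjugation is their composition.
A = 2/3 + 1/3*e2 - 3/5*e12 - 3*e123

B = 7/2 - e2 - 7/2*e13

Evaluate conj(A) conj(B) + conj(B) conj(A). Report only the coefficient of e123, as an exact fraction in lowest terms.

first term: 8/3 - 3/5*e1 - 11*e2 + 21/10*e12 - 2/3*e13 + 21/10*e23 - 28/3*e123
second term: 8/3 + 3/5*e1 - 11*e2 + 21/10*e12 - 2/3*e13 - 21/10*e23 - 28/3*e123
Answer: -56/3
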